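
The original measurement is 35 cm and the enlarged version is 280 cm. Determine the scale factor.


Original length = 35 cm
Scaled length = 280 cm
Scale factor = 280 / 35
= 8

8


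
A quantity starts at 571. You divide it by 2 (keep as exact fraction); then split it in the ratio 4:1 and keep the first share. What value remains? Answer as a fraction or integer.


Start with 571.
Step 1: Divide by 2: 571 / 2 = 571/2
Step 2: Split 4:1, first share = 571/2 * 4/5 = 1142/5
Final result = 1142/5

1142/5


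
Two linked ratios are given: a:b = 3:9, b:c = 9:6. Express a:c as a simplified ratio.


Given a:b = 3:9 and b:c = 9:6
Make b consistent. Multiply first ratio by 9: a:b = 27:81
Multiply second ratio by 9: b:c = 81:54
Now b = 81 in both, so a:b:c = 27:81:54
Therefore a:c = 27:54
Simplify by GCD: a:c = 1:2

1:2


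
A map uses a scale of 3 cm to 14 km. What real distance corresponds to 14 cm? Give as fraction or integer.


Map scale: 3 cm = 14 km
Measured distance on map = 14 cm
Set up proportion: 14 * 14 / 3
= 196 / 3
= 196/3 km

196/3


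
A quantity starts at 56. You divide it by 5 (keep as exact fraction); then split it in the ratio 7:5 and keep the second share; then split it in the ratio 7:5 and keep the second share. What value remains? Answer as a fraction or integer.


Start with 56.
Step 1: Divide by 5: 56 / 5 = 56/5
Step 2: Split 7:5, second share = 56/5 * 5/12 = 14/3
Step 3: Split 7:5, second share = 14/3 * 5/12 = 35/18
Final result = 35/18

35/18


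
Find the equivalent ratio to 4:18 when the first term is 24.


Original ratio: 4:18
First term target: 24
Scale factor = 24 / 4 = 6
Multiply second term: 18 * 6 = 108
Equivalent ratio = 24:108

24:108


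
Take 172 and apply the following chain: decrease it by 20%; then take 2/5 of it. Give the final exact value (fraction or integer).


Start with 172.
Step 1: Decrease by 20%: 172 * 80/100 = 688/5
Step 2: Take 2/5: 688/5 * 2/5 = 1376/25
Final result = 1376/25

1376/25


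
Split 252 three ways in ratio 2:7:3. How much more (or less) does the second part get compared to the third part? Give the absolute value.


Total parts = 2 + 7 + 3 = 12
Value per part = 252 / 12 = 21
Shares: 2*21=42, 7*21=147, 3*21=63
Second share = 147, third share = 63
Difference = |147 - 63| = 84

84


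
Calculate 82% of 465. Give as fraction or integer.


Compute 82% of 465
Convert percentage: 82% = 82/100
Multiply: 465 * 82/100
= 38130/100
= 3813/10

3813/10


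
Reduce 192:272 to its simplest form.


Find GCD(192, 272)
GCD = 16
Divide both by 16: 192/16 = 12, 272/16 = 17
Simplified ratio = 12:17

12:17


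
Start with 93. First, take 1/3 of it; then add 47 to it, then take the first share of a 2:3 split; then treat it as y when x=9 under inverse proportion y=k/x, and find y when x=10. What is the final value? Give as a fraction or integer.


Start with 93.
Step 1: Take 1/3: 93 * 1/3 = 31
Step 2: Add 47: 31+47=78; split 2:3 first = 78*2/5 = 156/5
Step 3: Inverse prop: k = (156/5)*9; new y = k/10 = 156/5*9/10 = 702/25
Final result = 702/25

702/25


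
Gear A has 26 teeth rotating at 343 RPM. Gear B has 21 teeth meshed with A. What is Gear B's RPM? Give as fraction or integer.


Gear ratio: teeth_A * RPM_A = teeth_B * RPM_B
26 * 343 = 21 * RPM_B
8918 = 21 * RPM_B
RPM_B = 8918 / 21
RPM_B = 1274/3

1274/3


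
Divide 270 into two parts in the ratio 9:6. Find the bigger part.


Total parts = 9 + 6 = 15
Value per part = 270 / 15 = 18
First share = 9 * 18 = 162
Second share = 6 * 18 = 108
Larger share = 162

162


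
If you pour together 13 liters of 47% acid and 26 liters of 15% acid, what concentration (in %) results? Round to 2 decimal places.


Solute in mixture 1 = 47% of 13 L = 13*47/100 = 611/100 L
Solute in mixture 2 = 15% of 26 L = 26*15/100 = 39/10 L
Total solute = 611/100 + 39/10 = 1001/100 L
Total volume = 13 + 26 = 39 L
Final concentration = 1001/100/39 * 100 = 25.67%

25.67


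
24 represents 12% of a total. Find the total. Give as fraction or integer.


Given: 24 is 12% of the whole
Set up: 24 = 12/100 * whole
whole = 24 * 100 / 12
whole = 2400 / 12
whole = 200

200


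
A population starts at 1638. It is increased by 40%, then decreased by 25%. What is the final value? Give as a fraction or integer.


Start: 1638
Step 1: increase by 40% => multiply by 140/100
  1638 * 140/100 = 11466/5
Step 2: decrease by 25% => multiply by 75/100
  11466/5 * 75/100 = 17199/10
Final value = 17199/10

17199/10


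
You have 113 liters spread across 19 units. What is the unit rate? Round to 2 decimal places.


Total liters = 113
Number of units = 19
Unit rate = 113 / 19
= 5.95 liters per unit

5.95


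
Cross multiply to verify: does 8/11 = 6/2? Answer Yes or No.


Cross multiply to check 8/11 = 6/2
Left cross product: 8 * 2 = 16
Right cross product: 11 * 6 = 66
16 != 66
Not equal, so proportions differ => No

No


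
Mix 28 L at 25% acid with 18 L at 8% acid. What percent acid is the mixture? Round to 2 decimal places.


Solute in mixture 1 = 25% of 28 L = 28*25/100 = 7 L
Solute in mixture 2 = 8% of 18 L = 18*8/100 = 36/25 L
Total solute = 7 + 36/25 = 211/25 L
Total volume = 28 + 18 = 46 L
Final concentration = 211/25/46 * 100 = 18.35%

18.35


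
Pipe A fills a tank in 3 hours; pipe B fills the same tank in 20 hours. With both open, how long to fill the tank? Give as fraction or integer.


Rate of A = 1/3 job per hour
Rate of B = 1/20 job per hour
Combined rate = 1/3 + 1/20
Find common denominator: (20 + 3)/(3*20) = 23/60
Combined rate = 23/60 job per hour
Time together = 1 / (23/60) = 60/23 hours

60/23


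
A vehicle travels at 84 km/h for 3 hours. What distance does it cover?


Using distance = speed * time
Speed = 84 km/h
Time = 3 hours
Distance = 84 * 3
= 252 km

252


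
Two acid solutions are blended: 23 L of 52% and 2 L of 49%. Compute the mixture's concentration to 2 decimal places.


Solute in mixture 1 = 52% of 23 L = 23*52/100 = 299/25 L
Solute in mixture 2 = 49% of 2 L = 2*49/100 = 49/50 L
Total solute = 299/25 + 49/50 = 647/50 L
Total volume = 23 + 2 = 25 L
Final concentration = 647/50/25 * 100 = 51.76%

51.76


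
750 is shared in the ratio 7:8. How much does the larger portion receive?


Total parts = 7 + 8 = 15
Value per part = 750 / 15 = 50
First share = 7 * 50 = 350
Second share = 8 * 50 = 400
Larger share = 400

400


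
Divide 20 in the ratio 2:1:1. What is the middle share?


Ratio = 2:1:1
Total parts = 2 + 1 + 1 = 4
Value per part = 20 / 4 = 5
First share = 2 * 5 = 10
Middle share = 1 * 5 = 5
Third share = 1 * 5 = 5

5


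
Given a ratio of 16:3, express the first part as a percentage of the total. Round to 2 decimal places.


Total parts = 16 + 3 = 19
First part fraction = 16/19
Percentage = (16/19) * 100
= 0.842105 * 100
= 84.21%

84.21


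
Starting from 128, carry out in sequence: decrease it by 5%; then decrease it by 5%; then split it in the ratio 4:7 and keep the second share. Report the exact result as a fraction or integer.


Start with 128.
Step 1: Decrease by 5%: 128 * 95/100 = 608/5
Step 2: Decrease by 5%: 608/5 * 95/100 = 2888/25
Step 3: Split 4:7, second share = 2888/25 * 7/11 = 20216/275
Final result = 20216/275

20216/275


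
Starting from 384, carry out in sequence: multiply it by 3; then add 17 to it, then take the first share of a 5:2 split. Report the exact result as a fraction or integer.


Start with 384.
Step 1: Multiply by 3: 384 * 3 = 1152
Step 2: Add 17: 1152+17=1169; split 5:2 first = 1169*5/7 = 835
Final result = 835

835


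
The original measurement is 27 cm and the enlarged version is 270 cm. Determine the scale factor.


Original length = 27 cm
Scaled length = 270 cm
Scale factor = 270 / 27
= 10

10


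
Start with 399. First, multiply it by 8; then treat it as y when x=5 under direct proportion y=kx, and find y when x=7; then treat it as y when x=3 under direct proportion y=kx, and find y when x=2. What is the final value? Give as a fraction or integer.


Start with 399.
Step 1: Multiply by 8: 399 * 8 = 3192
Step 2: Direct prop: k = (3192)/5; new y = k*7 = 3192*7/5 = 22344/5
Step 3: Direct prop: k = (22344/5)/3; new y = k*2 = 22344/5*2/3 = 14896/5
Final result = 14896/5

14896/5


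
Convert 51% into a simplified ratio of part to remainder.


Part = 51%, Remainder = 49%
Ratio = 51:49
GCD(51, 49) = 1
Simplify: 51:49 = 51:49

51:49


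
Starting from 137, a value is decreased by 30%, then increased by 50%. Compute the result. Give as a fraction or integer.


Start: 137
Step 1: decrease by 30% => multiply by 70/100
  137 * 70/100 = 959/10
Step 2: increase by 50% => multiply by 150/100
  959/10 * 150/100 = 2877/20
Final value = 2877/20

2877/20


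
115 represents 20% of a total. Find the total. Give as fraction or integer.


Given: 115 is 20% of the whole
Set up: 115 = 20/100 * whole
whole = 115 * 100 / 20
whole = 11500 / 20
whole = 575

575


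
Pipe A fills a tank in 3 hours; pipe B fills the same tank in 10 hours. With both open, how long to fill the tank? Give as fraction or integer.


Rate of A = 1/3 job per hour
Rate of B = 1/10 job per hour
Combined rate = 1/3 + 1/10
Find common denominator: (10 + 3)/(3*10) = 13/30
Combined rate = 13/30 job per hour
Time together = 1 / (13/30) = 30/13 hours

30/13


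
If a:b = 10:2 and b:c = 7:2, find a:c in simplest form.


Given a:b = 10:2 and b:c = 7:2
Make b consistent. Multiply first ratio by 7: a:b = 70:14
Multiply second ratio by 2: b:c = 14:4
Now b = 14 in both, so a:b:c = 70:14:4
Therefore a:c = 70:4
Simplify by GCD: a:c = 35:2

35:2


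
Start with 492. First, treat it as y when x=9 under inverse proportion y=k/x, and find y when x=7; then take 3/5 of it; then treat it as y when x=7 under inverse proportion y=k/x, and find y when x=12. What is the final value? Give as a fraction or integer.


Start with 492.
Step 1: Inverse prop: k = (492)*9; new y = k/7 = 492*9/7 = 4428/7
Step 2: Take 3/5: 4428/7 * 3/5 = 13284/35
Step 3: Inverse prop: k = (13284/35)*7; new y = k/12 = 13284/35*7/12 = 1107/5
Final result = 1107/5

1107/5


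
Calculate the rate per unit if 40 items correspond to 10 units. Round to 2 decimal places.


Total items = 40
Number of units = 10
Unit rate = 40 / 10
= 4 items per unit

4


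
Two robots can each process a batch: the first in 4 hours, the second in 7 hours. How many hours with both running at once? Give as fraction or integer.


Rate of A = 1/4 job per hour
Rate of B = 1/7 job per hour
Combined rate = 1/4 + 1/7
Find common denominator: (7 + 4)/(4*7) = 11/28
Combined rate = 11/28 job per hour
Time together = 1 / (11/28) = 28/11 hours

28/11


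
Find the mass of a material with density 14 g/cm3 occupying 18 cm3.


Using mass = density * volume
Density = 14 g/cm3
Volume = 18 cm3
Mass = 14 * 18
= 252 g

252


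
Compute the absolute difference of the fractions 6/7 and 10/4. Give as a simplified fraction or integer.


Simplify: 6/7 = 6/7 and 10/4 = 5/2
Find common denominator: LCD = 14
Convert: 12/14 and 35/14
Difference = |12 - 35|/14 = 23/14
Simplified = 23/14

23/14


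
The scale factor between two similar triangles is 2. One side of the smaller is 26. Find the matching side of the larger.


Similar triangles have proportional sides
Scale factor = 2
Smaller side = 26
Corresponding larger side = 26 * 2
= 52

52


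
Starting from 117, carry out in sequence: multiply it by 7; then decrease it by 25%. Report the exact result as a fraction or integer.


Start with 117.
Step 1: Multiply by 7: 117 * 7 = 819
Step 2: Decrease by 25%: 819 * 75/100 = 2457/4
Final result = 2457/4

2457/4


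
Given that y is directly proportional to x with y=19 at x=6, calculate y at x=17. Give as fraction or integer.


Direct proportion: y = kx
Find k: k = 19/6 = 19/6
Compute y at x=17: y = 19/6 * 17
y = 323/6

323/6


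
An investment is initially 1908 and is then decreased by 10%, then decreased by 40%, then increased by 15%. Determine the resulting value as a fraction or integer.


Start: 1908
Step 1: decrease by 10% => multiply by 90/100
  1908 * 90/100 = 8586/5
Step 2: decrease by 40% => multiply by 60/100
  8586/5 * 60/100 = 25758/25
Step 3: increase by 15% => multiply by 115/100
  25758/25 * 115/100 = 296217/250
Final value = 296217/250

296217/250


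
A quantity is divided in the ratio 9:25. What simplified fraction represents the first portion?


Total parts = 9 + 25 = 34
First part fraction = 9/34
Simplify: 9/34 = 9/34

9/34


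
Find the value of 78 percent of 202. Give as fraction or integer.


Compute 78% of 202
Convert percentage: 78% = 78/100
Multiply: 202 * 78/100
= 15756/100
= 3939/25

3939/25


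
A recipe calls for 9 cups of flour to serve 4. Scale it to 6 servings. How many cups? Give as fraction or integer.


Original: 9 cups for 4 servings
Target servings = 6
Scaling factor = 6/4
New amount = 9 * 6/4
= 54/4
= 27/2 cups

27/2


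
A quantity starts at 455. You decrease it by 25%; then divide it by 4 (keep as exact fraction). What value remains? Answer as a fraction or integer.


Start with 455.
Step 1: Decrease by 25%: 455 * 75/100 = 1365/4
Step 2: Divide by 4: 1365/4 / 4 = 1365/16
Final result = 1365/16

1365/16


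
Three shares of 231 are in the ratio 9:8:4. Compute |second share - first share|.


Total parts = 9 + 8 + 4 = 21
Value per part = 231 / 21 = 11
Shares: 9*11=99, 8*11=88, 4*11=44
Second share = 88, first share = 99
Difference = |88 - 99| = 11

11


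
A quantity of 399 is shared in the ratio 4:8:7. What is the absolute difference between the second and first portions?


Total parts = 4 + 8 + 7 = 19
Value per part = 399 / 19 = 21
Shares: 4*21=84, 8*21=168, 7*21=147
Second share = 168, first share = 84
Difference = |168 - 84| = 84

84


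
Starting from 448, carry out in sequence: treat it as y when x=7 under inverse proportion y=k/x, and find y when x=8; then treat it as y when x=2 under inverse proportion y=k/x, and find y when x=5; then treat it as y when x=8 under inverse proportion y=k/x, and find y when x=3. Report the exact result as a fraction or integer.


Start with 448.
Step 1: Inverse prop: k = (448)*7; new y = k/8 = 448*7/8 = 392
Step 2: Inverse prop: k = (392)*2; new y = k/5 = 392*2/5 = 784/5
Step 3: Inverse prop: k = (784/5)*8; new y = k/3 = 784/5*8/3 = 6272/15
Final result = 6272/15

6272/15


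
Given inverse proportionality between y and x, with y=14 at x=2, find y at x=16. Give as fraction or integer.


Inverse proportion: y = k/x
Find k: k = 2 * 14 = 28
Compute y at x=16: y = 28/16
y = 7/4

7/4


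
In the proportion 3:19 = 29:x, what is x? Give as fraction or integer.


Setting up: 3/19 = 29/x
Cross multiply: 3 * x = 19 * 29
3x = 551
x = 551/3
x = 551/3

551/3


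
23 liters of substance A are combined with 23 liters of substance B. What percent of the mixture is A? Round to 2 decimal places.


Volume of A = 23 L
Volume of B = 23 L
Total volume = 23 + 23 = 46 L
Percentage of A = (23/46) * 100
= 50.00%

50.00


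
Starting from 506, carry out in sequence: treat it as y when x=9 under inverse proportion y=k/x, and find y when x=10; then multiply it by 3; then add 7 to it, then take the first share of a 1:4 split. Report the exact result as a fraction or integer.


Start with 506.
Step 1: Inverse prop: k = (506)*9; new y = k/10 = 506*9/10 = 2277/5
Step 2: Multiply by 3: 2277/5 * 3 = 6831/5
Step 3: Add 7: 6831/5+7=6866/5; split 1:4 first = 6866/5*1/5 = 6866/25
Final result = 6866/25

6866/25


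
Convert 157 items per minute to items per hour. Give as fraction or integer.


Converting from per minute to per hour
Rate = 157 items per minute
Multiply by 60: 157 * 60
= 9420 items per hour

9420


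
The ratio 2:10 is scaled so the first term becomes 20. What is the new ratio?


Original ratio: 2:10
First term target: 20
Scale factor = 20 / 2 = 10
Multiply second term: 10 * 10 = 100
Equivalent ratio = 20:100

20:100


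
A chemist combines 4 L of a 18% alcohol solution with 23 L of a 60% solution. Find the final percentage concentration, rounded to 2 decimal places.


Solute in mixture 1 = 18% of 4 L = 4*18/100 = 18/25 L
Solute in mixture 2 = 60% of 23 L = 23*60/100 = 69/5 L
Total solute = 18/25 + 69/5 = 363/25 L
Total volume = 4 + 23 = 27 L
Final concentration = 363/25/27 * 100 = 53.78%

53.78


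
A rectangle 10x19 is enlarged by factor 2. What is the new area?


Original dimensions: 10 x 19
Enlargement factor = 2
New width = 10 * 2 = 20
New height = 19 * 2 = 38
New area = 20 * 38 = 760

760


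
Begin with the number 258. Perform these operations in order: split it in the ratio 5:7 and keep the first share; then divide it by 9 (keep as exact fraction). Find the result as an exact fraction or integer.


Start with 258.
Step 1: Split 5:7, first share = 258 * 5/12 = 215/2
Step 2: Divide by 9: 215/2 / 9 = 215/18
Final result = 215/18

215/18


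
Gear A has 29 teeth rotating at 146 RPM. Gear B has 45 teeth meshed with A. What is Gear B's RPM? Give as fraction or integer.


Gear ratio: teeth_A * RPM_A = teeth_B * RPM_B
29 * 146 = 45 * RPM_B
4234 = 45 * RPM_B
RPM_B = 4234 / 45
RPM_B = 4234/45

4234/45


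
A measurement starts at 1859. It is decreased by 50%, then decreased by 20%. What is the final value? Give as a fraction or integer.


Start: 1859
Step 1: decrease by 50% => multiply by 50/100
  1859 * 50/100 = 1859/2
Step 2: decrease by 20% => multiply by 80/100
  1859/2 * 80/100 = 3718/5
Final value = 3718/5

3718/5


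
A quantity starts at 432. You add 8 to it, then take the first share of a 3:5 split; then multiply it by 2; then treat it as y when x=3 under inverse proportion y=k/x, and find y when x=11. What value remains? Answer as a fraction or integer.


Start with 432.
Step 1: Add 8: 432+8=440; split 3:5 first = 440*3/8 = 165
Step 2: Multiply by 2: 165 * 2 = 330
Step 3: Inverse prop: k = (330)*3; new y = k/11 = 330*3/11 = 90
Final result = 90

90


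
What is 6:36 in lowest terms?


Find GCD(6, 36)
GCD = 6
Divide both by 6: 6/6 = 1, 36/6 = 6
Simplified ratio = 1:6

1:6


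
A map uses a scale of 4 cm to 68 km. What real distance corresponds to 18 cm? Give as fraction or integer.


Map scale: 4 cm = 68 km
Measured distance on map = 18 cm
Set up proportion: 18 * 68 / 4
= 1224 / 4
= 306 km

306


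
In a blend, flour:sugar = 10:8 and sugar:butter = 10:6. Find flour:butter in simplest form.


Given a:b = 10:8 and b:c = 10:6
Make b consistent. Multiply first ratio by 10: a:b = 100:80
Multiply second ratio by 8: b:c = 80:48
Now b = 80 in both, so a:b:c = 100:80:48
Therefore a:c = 100:48
Simplify by GCD: a:c = 25:12

25:12


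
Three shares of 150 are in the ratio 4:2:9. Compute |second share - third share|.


Total parts = 4 + 2 + 9 = 15
Value per part = 150 / 15 = 10
Shares: 4*10=40, 2*10=20, 9*10=90
Second share = 20, third share = 90
Difference = |20 - 90| = 70

70


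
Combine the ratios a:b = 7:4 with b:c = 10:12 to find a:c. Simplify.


Given a:b = 7:4 and b:c = 10:12
Make b consistent. Multiply first ratio by 10: a:b = 70:40
Multiply second ratio by 4: b:c = 40:48
Now b = 40 in both, so a:b:c = 70:40:48
Therefore a:c = 70:48
Simplify by GCD: a:c = 35:24

35:24


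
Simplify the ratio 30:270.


Find GCD(30, 270)
GCD = 30
Divide both by 30: 30/30 = 1, 270/30 = 9
Simplified ratio = 1:9

1:9


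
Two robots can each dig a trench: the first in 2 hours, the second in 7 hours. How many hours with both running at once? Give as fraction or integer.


Rate of A = 1/2 job per hour
Rate of B = 1/7 job per hour
Combined rate = 1/2 + 1/7
Find common denominator: (7 + 2)/(2*7) = 9/14
Combined rate = 9/14 job per hour
Time together = 1 / (9/14) = 14/9 hours

14/9


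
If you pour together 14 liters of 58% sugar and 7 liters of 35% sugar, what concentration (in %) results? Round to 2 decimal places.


Solute in mixture 1 = 58% of 14 L = 14*58/100 = 203/25 L
Solute in mixture 2 = 35% of 7 L = 7*35/100 = 49/20 L
Total solute = 203/25 + 49/20 = 1057/100 L
Total volume = 14 + 7 = 21 L
Final concentration = 1057/100/21 * 100 = 50.33%

50.33


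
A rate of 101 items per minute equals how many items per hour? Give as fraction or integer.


Converting from per minute to per hour
Rate = 101 items per minute
Multiply by 60: 101 * 60
= 6060 items per hour

6060


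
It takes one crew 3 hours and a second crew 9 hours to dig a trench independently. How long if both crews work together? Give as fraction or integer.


Rate of A = 1/3 job per hour
Rate of B = 1/9 job per hour
Combined rate = 1/3 + 1/9
Find common denominator: (9 + 3)/(3*9) = 12/27
Combined rate = 4/9 job per hour
Time together = 1 / (4/9) = 9/4 hours

9/4


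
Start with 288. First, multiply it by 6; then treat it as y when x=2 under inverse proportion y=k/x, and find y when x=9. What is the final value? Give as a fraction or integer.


Start with 288.
Step 1: Multiply by 6: 288 * 6 = 1728
Step 2: Inverse prop: k = (1728)*2; new y = k/9 = 1728*2/9 = 384
Final result = 384

384


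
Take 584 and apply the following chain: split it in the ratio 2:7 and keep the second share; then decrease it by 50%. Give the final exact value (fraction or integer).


Start with 584.
Step 1: Split 2:7, second share = 584 * 7/9 = 4088/9
Step 2: Decrease by 50%: 4088/9 * 50/100 = 2044/9
Final result = 2044/9

2044/9


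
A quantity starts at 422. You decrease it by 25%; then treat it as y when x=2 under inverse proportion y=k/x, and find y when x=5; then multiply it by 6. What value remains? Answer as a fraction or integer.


Start with 422.
Step 1: Decrease by 25%: 422 * 75/100 = 633/2
Step 2: Inverse prop: k = (633/2)*2; new y = k/5 = 633/2*2/5 = 633/5
Step 3: Multiply by 6: 633/5 * 6 = 3798/5
Final result = 3798/5

3798/5


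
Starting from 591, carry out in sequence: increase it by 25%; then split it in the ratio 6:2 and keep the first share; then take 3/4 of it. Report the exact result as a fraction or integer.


Start with 591.
Step 1: Increase by 25%: 591 * 125/100 = 2955/4
Step 2: Split 6:2, first share = 2955/4 * 6/8 = 8865/16
Step 3: Take 3/4: 8865/16 * 3/4 = 26595/64
Final result = 26595/64

26595/64


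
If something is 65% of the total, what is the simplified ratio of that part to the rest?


Part = 65%, Remainder = 35%
Ratio = 65:35
GCD(65, 35) = 5
Simplify: 13:7 = 13:7

13:7


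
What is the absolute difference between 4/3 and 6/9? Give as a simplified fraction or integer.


Simplify: 4/3 = 4/3 and 6/9 = 2/3
Find common denominator: LCD = 3
Convert: 4/3 and 2/3
Difference = |4 - 2|/3 = 2/3
Simplified = 2/3

2/3


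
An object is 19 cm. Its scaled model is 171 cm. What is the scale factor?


Original length = 19 cm
Scaled length = 171 cm
Scale factor = 171 / 19
= 9

9


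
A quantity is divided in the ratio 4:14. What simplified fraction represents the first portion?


Total parts = 4 + 14 = 18
First part fraction = 4/18
Simplify: 4/18 = 2/9

2/9


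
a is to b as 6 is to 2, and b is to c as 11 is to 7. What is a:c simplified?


Given a:b = 6:2 and b:c = 11:7
Make b consistent. Multiply first ratio by 11: a:b = 66:22
Multiply second ratio by 2: b:c = 22:14
Now b = 22 in both, so a:b:c = 66:22:14
Therefore a:c = 66:14
Simplify by GCD: a:c = 33:7

33:7


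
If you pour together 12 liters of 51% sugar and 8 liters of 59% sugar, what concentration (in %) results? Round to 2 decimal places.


Solute in mixture 1 = 51% of 12 L = 12*51/100 = 153/25 L
Solute in mixture 2 = 59% of 8 L = 8*59/100 = 118/25 L
Total solute = 153/25 + 118/25 = 271/25 L
Total volume = 12 + 8 = 20 L
Final concentration = 271/25/20 * 100 = 54.20%

54.20


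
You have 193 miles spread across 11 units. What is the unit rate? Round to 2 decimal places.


Total miles = 193
Number of units = 11
Unit rate = 193 / 11
= 17.55 miles per unit

17.55


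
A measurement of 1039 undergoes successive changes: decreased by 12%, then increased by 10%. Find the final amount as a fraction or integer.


Start: 1039
Step 1: decrease by 12% => multiply by 88/100
  1039 * 88/100 = 22858/25
Step 2: increase by 10% => multiply by 110/100
  22858/25 * 110/100 = 125719/125
Final value = 125719/125

125719/125


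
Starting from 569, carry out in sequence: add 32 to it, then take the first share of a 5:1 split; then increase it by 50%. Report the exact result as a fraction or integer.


Start with 569.
Step 1: Add 32: 569+32=601; split 5:1 first = 601*5/6 = 3005/6
Step 2: Increase by 50%: 3005/6 * 150/100 = 3005/4
Final result = 3005/4

3005/4


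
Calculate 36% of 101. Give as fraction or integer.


Compute 36% of 101
Convert percentage: 36% = 36/100
Multiply: 101 * 36/100
= 3636/100
= 909/25

909/25


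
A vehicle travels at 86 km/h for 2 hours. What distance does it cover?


Using distance = speed * time
Speed = 86 km/h
Time = 2 hours
Distance = 86 * 2
= 172 km

172


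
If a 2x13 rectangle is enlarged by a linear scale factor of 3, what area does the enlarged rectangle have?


Original dimensions: 2 x 13
Enlargement factor = 3
New width = 2 * 3 = 6
New height = 13 * 3 = 39
New area = 6 * 39 = 234

234


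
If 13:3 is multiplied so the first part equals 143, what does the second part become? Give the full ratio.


Original ratio: 13:3
First term target: 143
Scale factor = 143 / 13 = 11
Multiply second term: 3 * 11 = 33
Equivalent ratio = 143:33

143:33


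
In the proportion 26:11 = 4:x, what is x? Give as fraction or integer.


Setting up: 26/11 = 4/x
Cross multiply: 26 * x = 11 * 4
26x = 44
x = 44/26
x = 22/13

22/13


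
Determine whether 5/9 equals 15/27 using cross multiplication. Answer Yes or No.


Cross multiply to check 5/9 = 15/27
Left cross product: 5 * 27 = 135
Right cross product: 9 * 15 = 135
135 = 135
Equal, so proportions match => Yes

Yes


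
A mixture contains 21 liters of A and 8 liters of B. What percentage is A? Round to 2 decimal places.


Volume of A = 21 L
Volume of B = 8 L
Total volume = 21 + 8 = 29 L
Percentage of A = (21/29) * 100
= 72.41%

72.41


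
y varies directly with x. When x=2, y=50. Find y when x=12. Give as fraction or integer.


Direct proportion: y = kx
Find k: k = 50/2 = 25
Compute y at x=12: y = 25 * 12
y = 300

300


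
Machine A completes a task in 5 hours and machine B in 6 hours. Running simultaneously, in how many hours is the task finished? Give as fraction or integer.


Rate of A = 1/5 job per hour
Rate of B = 1/6 job per hour
Combined rate = 1/5 + 1/6
Find common denominator: (6 + 5)/(5*6) = 11/30
Combined rate = 11/30 job per hour
Time together = 1 / (11/30) = 30/11 hours

30/11


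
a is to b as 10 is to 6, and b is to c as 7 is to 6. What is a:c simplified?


Given a:b = 10:6 and b:c = 7:6
Make b consistent. Multiply first ratio by 7: a:b = 70:42
Multiply second ratio by 6: b:c = 42:36
Now b = 42 in both, so a:b:c = 70:42:36
Therefore a:c = 70:36
Simplify by GCD: a:c = 35:18

35:18


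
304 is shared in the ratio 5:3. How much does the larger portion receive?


Total parts = 5 + 3 = 8
Value per part = 304 / 8 = 38
First share = 5 * 38 = 190
Second share = 3 * 38 = 114
Larger share = 190

190


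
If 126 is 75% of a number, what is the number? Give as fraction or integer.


Given: 126 is 75% of the whole
Set up: 126 = 75/100 * whole
whole = 126 * 100 / 75
whole = 12600 / 75
whole = 168

168


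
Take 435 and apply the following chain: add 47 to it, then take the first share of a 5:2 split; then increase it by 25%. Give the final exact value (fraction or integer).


Start with 435.
Step 1: Add 47: 435+47=482; split 5:2 first = 482*5/7 = 2410/7
Step 2: Increase by 25%: 2410/7 * 125/100 = 6025/14
Final result = 6025/14

6025/14


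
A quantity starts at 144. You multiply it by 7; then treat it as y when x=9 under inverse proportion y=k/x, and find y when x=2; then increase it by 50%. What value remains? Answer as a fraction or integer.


Start with 144.
Step 1: Multiply by 7: 144 * 7 = 1008
Step 2: Inverse prop: k = (1008)*9; new y = k/2 = 1008*9/2 = 4536
Step 3: Increase by 50%: 4536 * 150/100 = 6804
Final result = 6804

6804


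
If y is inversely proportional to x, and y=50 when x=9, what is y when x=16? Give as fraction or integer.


Inverse proportion: y = k/x
Find k: k = 9 * 50 = 450
Compute y at x=16: y = 450/16
y = 225/8

225/8


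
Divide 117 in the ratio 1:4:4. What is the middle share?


Ratio = 1:4:4
Total parts = 1 + 4 + 4 = 9
Value per part = 117 / 9 = 13
First share = 1 * 13 = 13
Middle share = 4 * 13 = 52
Third share = 4 * 13 = 52

52


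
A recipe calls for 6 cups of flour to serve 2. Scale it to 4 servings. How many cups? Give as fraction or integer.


Original: 6 cups for 2 servings
Target servings = 4
Scaling factor = 4/2
New amount = 6 * 4/2
= 24/2
= 12 cups

12


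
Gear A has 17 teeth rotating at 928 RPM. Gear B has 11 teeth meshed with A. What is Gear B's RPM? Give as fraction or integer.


Gear ratio: teeth_A * RPM_A = teeth_B * RPM_B
17 * 928 = 11 * RPM_B
15776 = 11 * RPM_B
RPM_B = 15776 / 11
RPM_B = 15776/11

15776/11


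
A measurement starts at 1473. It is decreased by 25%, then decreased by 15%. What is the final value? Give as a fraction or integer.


Start: 1473
Step 1: decrease by 25% => multiply by 75/100
  1473 * 75/100 = 4419/4
Step 2: decrease by 15% => multiply by 85/100
  4419/4 * 85/100 = 75123/80
Final value = 75123/80

75123/80


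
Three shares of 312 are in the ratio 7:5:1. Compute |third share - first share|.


Total parts = 7 + 5 + 1 = 13
Value per part = 312 / 13 = 24
Shares: 7*24=168, 5*24=120, 1*24=24
Third share = 24, first share = 168
Difference = |24 - 168| = 144

144


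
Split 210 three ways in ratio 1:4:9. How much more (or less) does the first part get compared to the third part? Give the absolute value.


Total parts = 1 + 4 + 9 = 14
Value per part = 210 / 14 = 15
Shares: 1*15=15, 4*15=60, 9*15=135
First share = 15, third share = 135
Difference = |15 - 135| = 120

120


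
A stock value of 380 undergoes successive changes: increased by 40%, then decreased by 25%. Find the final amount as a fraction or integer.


Start: 380
Step 1: increase by 40% => multiply by 140/100
  380 * 140/100 = 532
Step 2: decrease by 25% => multiply by 75/100
  532 * 75/100 = 399
Final value = 399

399


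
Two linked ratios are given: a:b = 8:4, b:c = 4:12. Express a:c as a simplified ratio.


Given a:b = 8:4 and b:c = 4:12
Make b consistent. Multiply first ratio by 4: a:b = 32:16
Multiply second ratio by 4: b:c = 16:48
Now b = 16 in both, so a:b:c = 32:16:48
Therefore a:c = 32:48
Simplify by GCD: a:c = 2:3

2:3


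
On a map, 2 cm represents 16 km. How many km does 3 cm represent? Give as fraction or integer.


Map scale: 2 cm = 16 km
Measured distance on map = 3 cm
Set up proportion: 3 * 16 / 2
= 48 / 2
= 24 km

24


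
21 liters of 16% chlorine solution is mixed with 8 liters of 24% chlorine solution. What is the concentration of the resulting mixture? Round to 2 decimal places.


Solute in mixture 1 = 16% of 21 L = 21*16/100 = 84/25 L
Solute in mixture 2 = 24% of 8 L = 8*24/100 = 48/25 L
Total solute = 84/25 + 48/25 = 132/25 L
Total volume = 21 + 8 = 29 L
Final concentration = 132/25/29 * 100 = 18.21%

18.21


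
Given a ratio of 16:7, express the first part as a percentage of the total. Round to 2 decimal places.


Total parts = 16 + 7 = 23
First part fraction = 16/23
Percentage = (16/23) * 100
= 0.695652 * 100
= 69.57%

69.57


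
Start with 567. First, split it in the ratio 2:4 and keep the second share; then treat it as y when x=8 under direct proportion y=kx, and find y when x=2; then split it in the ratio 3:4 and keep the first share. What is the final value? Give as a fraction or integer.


Start with 567.
Step 1: Split 2:4, second share = 567 * 4/6 = 378
Step 2: Direct prop: k = (378)/8; new y = k*2 = 378*2/8 = 189/2
Step 3: Split 3:4, first share = 189/2 * 3/7 = 81/2
Final result = 81/2

81/2


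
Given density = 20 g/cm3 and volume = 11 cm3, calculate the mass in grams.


Using mass = density * volume
Density = 20 g/cm3
Volume = 11 cm3
Mass = 20 * 11
= 220 g

220


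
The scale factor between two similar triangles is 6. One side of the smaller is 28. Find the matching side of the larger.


Similar triangles have proportional sides
Scale factor = 6
Smaller side = 28
Corresponding larger side = 28 * 6
= 168

168


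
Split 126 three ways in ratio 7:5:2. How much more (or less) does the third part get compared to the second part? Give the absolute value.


Total parts = 7 + 5 + 2 = 14
Value per part = 126 / 14 = 9
Shares: 7*9=63, 5*9=45, 2*9=18
Third share = 18, second share = 45
Difference = |18 - 45| = 27

27


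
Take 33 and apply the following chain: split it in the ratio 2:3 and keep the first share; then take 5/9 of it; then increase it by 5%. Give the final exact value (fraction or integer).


Start with 33.
Step 1: Split 2:3, first share = 33 * 2/5 = 66/5
Step 2: Take 5/9: 66/5 * 5/9 = 22/3
Step 3: Increase by 5%: 22/3 * 105/100 = 77/10
Final result = 77/10

77/10


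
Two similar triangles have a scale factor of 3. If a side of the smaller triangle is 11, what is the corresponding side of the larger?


Similar triangles have proportional sides
Scale factor = 3
Smaller side = 11
Corresponding larger side = 11 * 3
= 33

33


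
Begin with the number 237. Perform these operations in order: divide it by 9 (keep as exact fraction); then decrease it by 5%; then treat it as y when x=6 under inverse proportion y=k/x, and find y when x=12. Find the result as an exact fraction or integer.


Start with 237.
Step 1: Divide by 9: 237 / 9 = 79/3
Step 2: Decrease by 5%: 79/3 * 95/100 = 1501/60
Step 3: Inverse prop: k = (1501/60)*6; new y = k/12 = 1501/60*6/12 = 1501/120
Final result = 1501/120

1501/120


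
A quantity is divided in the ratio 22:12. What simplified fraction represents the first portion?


Total parts = 22 + 12 = 34
First part fraction = 22/34
Simplify: 22/34 = 11/17

11/17


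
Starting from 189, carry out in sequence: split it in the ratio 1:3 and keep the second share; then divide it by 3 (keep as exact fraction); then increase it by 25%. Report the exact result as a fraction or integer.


Start with 189.
Step 1: Split 1:3, second share = 189 * 3/4 = 567/4
Step 2: Divide by 3: 567/4 / 3 = 189/4
Step 3: Increase by 25%: 189/4 * 125/100 = 945/16
Final result = 945/16

945/16


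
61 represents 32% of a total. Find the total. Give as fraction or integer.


Given: 61 is 32% of the whole
Set up: 61 = 32/100 * whole
whole = 61 * 100 / 32
whole = 6100 / 32
whole = 1525/8

1525/8


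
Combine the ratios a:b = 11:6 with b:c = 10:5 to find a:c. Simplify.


Given a:b = 11:6 and b:c = 10:5
Make b consistent. Multiply first ratio by 10: a:b = 110:60
Multiply second ratio by 6: b:c = 60:30
Now b = 60 in both, so a:b:c = 110:60:30
Therefore a:c = 110:30
Simplify by GCD: a:c = 11:3

11:3


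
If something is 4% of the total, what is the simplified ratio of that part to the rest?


Part = 4%, Remainder = 96%
Ratio = 4:96
GCD(4, 96) = 4
Simplify: 1:24 = 1:24

1:24


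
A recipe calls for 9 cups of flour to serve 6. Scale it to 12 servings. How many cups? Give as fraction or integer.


Original: 9 cups for 6 servings
Target servings = 12
Scaling factor = 12/6
New amount = 9 * 12/6
= 108/6
= 18 cups

18


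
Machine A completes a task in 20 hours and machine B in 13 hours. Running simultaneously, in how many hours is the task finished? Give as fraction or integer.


Rate of A = 1/20 job per hour
Rate of B = 1/13 job per hour
Combined rate = 1/20 + 1/13
Find common denominator: (13 + 20)/(20*13) = 33/260
Combined rate = 33/260 job per hour
Time together = 1 / (33/260) = 260/33 hours

260/33


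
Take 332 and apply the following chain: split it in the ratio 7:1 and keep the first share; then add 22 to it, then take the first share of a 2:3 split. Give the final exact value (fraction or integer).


Start with 332.
Step 1: Split 7:1, first share = 332 * 7/8 = 581/2
Step 2: Add 22: 581/2+22=625/2; split 2:3 first = 625/2*2/5 = 125
Final result = 125

125


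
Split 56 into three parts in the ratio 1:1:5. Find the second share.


Ratio = 1:1:5
Total parts = 1 + 1 + 5 = 7
Value per part = 56 / 7 = 8
First share = 1 * 8 = 8
Middle share = 1 * 8 = 8
Third share = 5 * 8 = 40

8


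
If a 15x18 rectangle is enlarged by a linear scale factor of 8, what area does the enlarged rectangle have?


Original dimensions: 15 x 18
Enlargement factor = 8
New width = 15 * 8 = 120
New height = 18 * 8 = 144
New area = 120 * 144 = 17280

17280


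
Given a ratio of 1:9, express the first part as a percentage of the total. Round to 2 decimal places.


Total parts = 1 + 9 = 10
First part fraction = 1/10
Percentage = (1/10) * 100
= 0.1 * 100
= 10.00%

10.00


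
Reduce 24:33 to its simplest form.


Find GCD(24, 33)
GCD = 3
Divide both by 3: 24/3 = 8, 33/3 = 11
Simplified ratio = 8:11

8:11


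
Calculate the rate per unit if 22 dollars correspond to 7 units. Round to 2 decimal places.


Total dollars = 22
Number of units = 7
Unit rate = 22 / 7
= 3.14 dollars per unit

3.14


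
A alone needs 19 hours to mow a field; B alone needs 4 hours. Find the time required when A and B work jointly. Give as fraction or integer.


Rate of A = 1/19 job per hour
Rate of B = 1/4 job per hour
Combined rate = 1/19 + 1/4
Find common denominator: (4 + 19)/(19*4) = 23/76
Combined rate = 23/76 job per hour
Time together = 1 / (23/76) = 76/23 hours

76/23


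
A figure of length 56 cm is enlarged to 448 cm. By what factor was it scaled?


Original length = 56 cm
Scaled length = 448 cm
Scale factor = 448 / 56
= 8

8


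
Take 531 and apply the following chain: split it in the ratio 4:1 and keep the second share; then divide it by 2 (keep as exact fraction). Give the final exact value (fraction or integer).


Start with 531.
Step 1: Split 4:1, second share = 531 * 1/5 = 531/5
Step 2: Divide by 2: 531/5 / 2 = 531/10
Final result = 531/10

531/10


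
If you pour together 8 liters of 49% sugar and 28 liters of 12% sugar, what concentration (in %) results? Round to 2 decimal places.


Solute in mixture 1 = 49% of 8 L = 8*49/100 = 98/25 L
Solute in mixture 2 = 12% of 28 L = 28*12/100 = 84/25 L
Total solute = 98/25 + 84/25 = 182/25 L
Total volume = 8 + 28 = 36 L
Final concentration = 182/25/36 * 100 = 20.22%

20.22


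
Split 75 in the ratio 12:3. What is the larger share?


Total parts = 12 + 3 = 15
Value per part = 75 / 15 = 5
First share = 12 * 5 = 60
Second share = 3 * 5 = 15
Larger share = 60

60


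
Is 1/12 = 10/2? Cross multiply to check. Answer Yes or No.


Cross multiply to check 1/12 = 10/2
Left cross product: 1 * 2 = 2
Right cross product: 12 * 10 = 120
2 != 120
Not equal, so proportions differ => No

No


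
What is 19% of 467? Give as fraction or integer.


Compute 19% of 467
Convert percentage: 19% = 19/100
Multiply: 467 * 19/100
= 8873/100
= 8873/100

8873/100


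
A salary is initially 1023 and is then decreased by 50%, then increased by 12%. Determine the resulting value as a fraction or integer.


Start: 1023
Step 1: decrease by 50% => multiply by 50/100
  1023 * 50/100 = 1023/2
Step 2: increase by 12% => multiply by 112/100
  1023/2 * 112/100 = 14322/25
Final value = 14322/25

14322/25


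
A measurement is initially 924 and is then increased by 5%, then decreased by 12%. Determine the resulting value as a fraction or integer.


Start: 924
Step 1: increase by 5% => multiply by 105/100
  924 * 105/100 = 4851/5
Step 2: decrease by 12% => multiply by 88/100
  4851/5 * 88/100 = 106722/125
Final value = 106722/125

106722/125


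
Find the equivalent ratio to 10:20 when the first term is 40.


Original ratio: 10:20
First term target: 40
Scale factor = 40 / 10 = 4
Multiply second term: 20 * 4 = 80
Equivalent ratio = 40:80

40:80
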